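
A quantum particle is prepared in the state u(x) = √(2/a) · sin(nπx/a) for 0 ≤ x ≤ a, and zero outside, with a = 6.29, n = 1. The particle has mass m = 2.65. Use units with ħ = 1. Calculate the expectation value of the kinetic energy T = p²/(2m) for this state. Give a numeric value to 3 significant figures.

T = −(ħ²/2m) d²/dx², so ⟨T⟩ = −(ħ²/2m) ∫ u*·u'' dx; with m = 2.65.
d/dx sin(nπx/a) = (nπ/a)·cos(nπx/a) and d²/dx² sin(nπx/a) = −(nπ/a)²·sin(nπx/a); on 0 ≤ x ≤ a, ∫sin²(nπx/a) dx = a/2 and ∫sin(nπx/a)·cos(nπx/a) dx = 0.
⟨T⟩ = 0.047068.

0.0471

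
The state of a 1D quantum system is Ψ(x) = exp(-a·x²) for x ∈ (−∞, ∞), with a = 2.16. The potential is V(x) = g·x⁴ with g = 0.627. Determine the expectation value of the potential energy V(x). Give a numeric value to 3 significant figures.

0.0252

⟨V⟩ = ∫ V(x)·|Ψ|² dx / ∫|Ψ|² dx.
Gaussian moments: ∫x^(2j)·e^(−2ax²) dx = (2j−1)!!/(4a)^j · √(π/(2a)), odd powers integrate to 0; here √(π/(2a)) = 0.85277.
State is unnormalized: ∫|Ψ|² dx = 0.85277, and ∫Ψ*·V(x)·Ψ dx = 0.021488, so ⟨V⟩ = 0.021488 / 0.85277.
⟨V⟩ = 0.025198.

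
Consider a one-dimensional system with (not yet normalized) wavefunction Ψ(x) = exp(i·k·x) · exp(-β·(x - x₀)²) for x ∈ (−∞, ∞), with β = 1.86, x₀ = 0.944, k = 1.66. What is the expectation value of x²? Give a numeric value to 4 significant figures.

⟨x²⟩ = ∫ x²·|Ψ|² dx / ∫|Ψ|² dx (integrals over the domain).
Gaussian moments (u = x − x₀): ∫u^(2j)·e^(−2βu²) du = (2j−1)!!/(4β)^j · √(π/(2β)), odd powers integrate to 0; here √(π/(2β)) = 0.91897.
State is unnormalized: ∫|Ψ|² dx = 0.91897, and ∫Ψ*·x²·Ψ dx = 0.94245, so ⟨x²⟩ = 0.94245 / 0.91897.
⟨x²⟩ = 1.0255.

1.026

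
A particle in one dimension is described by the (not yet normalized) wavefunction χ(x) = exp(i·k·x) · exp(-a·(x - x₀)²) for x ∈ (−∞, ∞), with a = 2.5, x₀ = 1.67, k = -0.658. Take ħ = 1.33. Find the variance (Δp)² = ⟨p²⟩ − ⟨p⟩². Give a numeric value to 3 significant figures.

Compute ⟨p⟩ and ⟨p²⟩ separately; (Δp)² = ⟨p²⟩ − ⟨p⟩².
Gaussian moments (u = x − x₀): ∫u^(2j)·e^(−2au²) du = (2j−1)!!/(4a)^j · √(π/(2a)), odd powers integrate to 0; here √(π/(2a)) = 0.79267. Derivatives: χ′ = (ik − 2au)·χ, χ″ = ((ik − 2au)² − 2a)·χ; the odd-in-u pieces drop out.
Normalization: ∫|χ|² dx = 0.79267.
⟨p⟩ = -0.87514 and ⟨p²⟩ = 5.1881.
(Δp)² = 5.1881 − (-0.87514)² = 4.4223.

4.42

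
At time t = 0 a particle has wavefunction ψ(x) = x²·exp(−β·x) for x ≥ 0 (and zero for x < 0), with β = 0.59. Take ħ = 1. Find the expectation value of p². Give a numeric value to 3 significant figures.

p² ψ = −ħ² d²ψ/dx²; ⟨p²⟩ = −ħ² ∫ ψ*·ψ'' dx / ∫|ψ|² dx.
Differentiate x²·exp(−β·x) with the product rule; every integrand then reduces to terms xʲ·e^(−2βx) on [0, ∞), with ∫₀^∞ xʲ·e^(−2βx) dx = j!/(2β)^(j+1).
State is unnormalized: ∫|ψ|² dx = 10.491, and ∫ψ*·(−ħ² ψ'') dx = 1.2173, so ⟨p²⟩ = 1.2173 / 10.491.
⟨p²⟩ = 0.11603.

0.116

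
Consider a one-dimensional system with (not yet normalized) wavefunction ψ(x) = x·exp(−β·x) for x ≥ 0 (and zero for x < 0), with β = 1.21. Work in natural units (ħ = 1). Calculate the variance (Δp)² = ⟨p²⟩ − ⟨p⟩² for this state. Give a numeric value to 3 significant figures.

Compute ⟨p⟩ and ⟨p²⟩ separately; (Δp)² = ⟨p²⟩ − ⟨p⟩².
Differentiate x·exp(−β·x) with the product rule; every integrand then reduces to terms xʲ·e^(−2βx) on [0, ∞), with ∫₀^∞ xʲ·e^(−2βx) dx = j!/(2β)^(j+1).
Normalization: ∫|ψ|² dx = 0.14112.
⟨p⟩ = 0.0000 and ⟨p²⟩ = 1.4641.
(Δp)² = 1.4641 − (0.0000)² = 1.4641.

1.46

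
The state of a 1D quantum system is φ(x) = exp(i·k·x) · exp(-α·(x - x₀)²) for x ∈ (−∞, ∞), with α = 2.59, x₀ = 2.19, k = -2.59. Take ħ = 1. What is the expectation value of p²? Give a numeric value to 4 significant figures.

9.298

p² φ = −ħ² d²φ/dx²; ⟨p²⟩ = −ħ² ∫ φ*·φ'' dx / ∫|φ|² dx.
Gaussian moments (u = x − x₀): ∫u^(2j)·e^(−2αu²) du = (2j−1)!!/(4α)^j · √(π/(2α)), odd powers integrate to 0; here √(π/(2α)) = 0.77877. Derivatives: φ′ = (ik − 2αu)·φ, φ″ = ((ik − 2αu)² − 2α)·φ; the odd-in-u pieces drop out.
State is unnormalized: ∫|φ|² dx = 0.77877, and ∫φ*·(−ħ² φ'') dx = 7.2411, so ⟨p²⟩ = 7.2411 / 0.77877.
⟨p²⟩ = 9.2981.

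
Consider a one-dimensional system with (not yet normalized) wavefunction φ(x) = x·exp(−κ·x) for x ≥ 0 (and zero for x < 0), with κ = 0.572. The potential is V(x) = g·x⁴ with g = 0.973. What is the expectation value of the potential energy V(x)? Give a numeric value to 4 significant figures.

204.5

⟨V⟩ = ∫ V(x)·|φ|² dx / ∫|φ|² dx.
Every integrand reduces to terms xʲ·e^(−2κx) on [0, ∞); use ∫₀^∞ xʲ·e^(−2κx) dx = j!/(2κ)^(j+1).
State is unnormalized: ∫|φ|² dx = 1.3358, and ∫φ*·V(x)·φ dx = 273.19, so ⟨V⟩ = 273.19 / 1.3358.
⟨V⟩ = 204.51.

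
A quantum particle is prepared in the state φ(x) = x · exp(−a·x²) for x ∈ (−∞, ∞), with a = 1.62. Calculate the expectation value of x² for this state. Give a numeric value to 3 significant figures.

⟨x²⟩ = ∫ x²·|φ|² dx / ∫|φ|² dx (integrals over the domain).
Expand each integrand as polynomial × e^(−2ax²) and use ∫x^(2j)·e^(−2ax²) dx = (2j−1)!!/(4a)^j · √(π/(2a)), odd powers → 0; here √(π/(2a)) = 0.98470.
State is unnormalized: ∫|φ|² dx = 0.15196, and ∫φ*·x²·φ dx = 0.070352, so ⟨x²⟩ = 0.070352 / 0.15196.
⟨x²⟩ = 0.46296.

0.463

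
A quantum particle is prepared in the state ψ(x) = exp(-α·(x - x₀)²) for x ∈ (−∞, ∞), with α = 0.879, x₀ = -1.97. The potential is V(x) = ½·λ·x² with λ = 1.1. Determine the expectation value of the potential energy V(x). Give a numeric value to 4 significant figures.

⟨V⟩ = ∫ V(x)·|ψ|² dx / ∫|ψ|² dx.
Gaussian moments (u = x − x₀): ∫u^(2j)·e^(−2αu²) du = (2j−1)!!/(4α)^j · √(π/(2α)), odd powers integrate to 0; here √(π/(2α)) = 1.3368.
State is unnormalized: ∫|ψ|² dx = 1.3368, and ∫ψ*·V(x)·ψ dx = 3.0625, so ⟨V⟩ = 3.0625 / 1.3368.
⟨V⟩ = 2.2909.

2.291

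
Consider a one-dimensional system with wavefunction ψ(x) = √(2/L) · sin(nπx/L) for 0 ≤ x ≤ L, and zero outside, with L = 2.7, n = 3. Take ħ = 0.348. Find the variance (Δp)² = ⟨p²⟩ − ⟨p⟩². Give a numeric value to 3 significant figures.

Compute ⟨p⟩ and ⟨p²⟩ separately; (Δp)² = ⟨p²⟩ − ⟨p⟩².
d/dx sin(nπx/L) = (nπ/L)·cos(nπx/L) and d²/dx² sin(nπx/L) = −(nπ/L)²·sin(nπx/L); on 0 ≤ x ≤ L, ∫sin²(nπx/L) dx = L/2 and ∫sin(nπx/L)·cos(nπx/L) dx = 0.
⟨p⟩ = 0.0000 and ⟨p²⟩ = 1.4756.
(Δp)² = 1.4756 − (0.0000)² = 1.4756.

1.48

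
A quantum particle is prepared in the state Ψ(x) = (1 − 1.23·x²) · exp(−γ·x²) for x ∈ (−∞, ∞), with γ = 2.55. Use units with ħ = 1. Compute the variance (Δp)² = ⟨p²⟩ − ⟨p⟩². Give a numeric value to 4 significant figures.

Compute ⟨p⟩ and ⟨p²⟩ separately; (Δp)² = ⟨p²⟩ − ⟨p⟩².
Expand each integrand as polynomial × e^(−2γx²) and use ∫x^(2j)·e^(−2γx²) dx = (2j−1)!!/(4γ)^j · √(π/(2γ)), odd powers → 0; here √(π/(2γ)) = 0.78486. Differentiate with the product rule, d/dx e^(−γx²) = −2γx·e^(−γx²).
Normalization: ∫|Ψ|² dx = 0.62981.
⟨p⟩ = 0.0000 and ⟨p²⟩ = 4.2676.
(Δp)² = 4.2676 − (0.0000)² = 4.2676.

4.268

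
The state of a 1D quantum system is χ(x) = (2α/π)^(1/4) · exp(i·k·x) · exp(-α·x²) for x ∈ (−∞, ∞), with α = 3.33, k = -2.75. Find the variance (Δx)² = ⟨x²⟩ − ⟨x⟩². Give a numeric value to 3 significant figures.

0.0751

Compute ⟨x⟩ and ⟨x²⟩ separately, then (Δx)² = ⟨x²⟩ − ⟨x⟩².
Gaussian moments: ∫x^(2j)·e^(−2αx²) dx = (2j−1)!!/(4α)^j · √(π/(2α)), odd powers integrate to 0; here √(π/(2α)) = 0.68681.
⟨x⟩ = 0.0000 and ⟨x²⟩ = 0.075075.
(Δx)² = 0.075075 − (0.0000)² = 0.075075.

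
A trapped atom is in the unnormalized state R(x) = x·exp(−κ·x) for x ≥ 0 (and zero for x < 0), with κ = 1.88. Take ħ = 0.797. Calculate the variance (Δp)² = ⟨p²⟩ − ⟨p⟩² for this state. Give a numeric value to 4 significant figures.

Compute ⟨p⟩ and ⟨p²⟩ separately; (Δp)² = ⟨p²⟩ − ⟨p⟩².
Differentiate x·exp(−κ·x) with the product rule; every integrand then reduces to terms xʲ·e^(−2κx) on [0, ∞), with ∫₀^∞ xʲ·e^(−2κx) dx = j!/(2κ)^(j+1).
Normalization: ∫|R|² dx = 0.037624.
⟨p⟩ = 0.0000 and ⟨p²⟩ = 2.2451.
(Δp)² = 2.2451 − (0.0000)² = 2.2451.

2.245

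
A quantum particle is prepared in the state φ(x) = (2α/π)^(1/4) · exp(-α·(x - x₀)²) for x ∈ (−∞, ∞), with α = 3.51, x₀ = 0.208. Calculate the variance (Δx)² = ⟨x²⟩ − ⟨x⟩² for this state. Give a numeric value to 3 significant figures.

Compute ⟨x⟩ and ⟨x²⟩ separately, then (Δx)² = ⟨x²⟩ − ⟨x⟩².
Gaussian moments (u = x − x₀): ∫u^(2j)·e^(−2αu²) du = (2j−1)!!/(4α)^j · √(π/(2α)), odd powers integrate to 0; here √(π/(2α)) = 0.66897.
⟨x⟩ = 0.20800 and ⟨x²⟩ = 0.11449.
(Δx)² = 0.11449 − (0.20800)² = 0.071225.

0.0712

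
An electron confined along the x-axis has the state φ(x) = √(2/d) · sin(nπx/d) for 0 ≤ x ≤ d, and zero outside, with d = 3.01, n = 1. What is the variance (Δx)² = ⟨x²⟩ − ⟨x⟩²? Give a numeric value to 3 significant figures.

Compute ⟨x⟩ and ⟨x²⟩ separately, then (Δx)² = ⟨x²⟩ − ⟨x⟩².
With sin²θ = (1 − cos2θ)/2 on 0 ≤ x ≤ d: ∫sin²(nπx/d) dx = d/2, ∫x·sin²(nπx/d) dx = d²/4, ∫x²·sin²(nπx/d) dx = d³·(1/6 − 1/(4n²π²)); higher powers xᵏ the same way, integrating xᵏ·cos(2nπx/d) by parts.
⟨x⟩ = 1.5050 and ⟨x²⟩ = 2.5610.
(Δx)² = 2.5610 − (1.5050)² = 0.29602.

0.296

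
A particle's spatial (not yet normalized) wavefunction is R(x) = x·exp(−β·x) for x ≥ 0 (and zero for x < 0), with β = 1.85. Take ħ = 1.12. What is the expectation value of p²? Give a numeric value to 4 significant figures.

p² R = −ħ² d²R/dx²; ⟨p²⟩ = −ħ² ∫ R*·R'' dx / ∫|R|² dx.
Differentiate x·exp(−β·x) with the product rule; every integrand then reduces to terms xʲ·e^(−2βx) on [0, ∞), with ∫₀^∞ xʲ·e^(−2βx) dx = j!/(2β)^(j+1).
State is unnormalized: ∫|R|² dx = 0.039484, and ∫R*·(−ħ² R'') dx = 0.16951, so ⟨p²⟩ = 0.16951 / 0.039484.
⟨p²⟩ = 4.2932.

4.293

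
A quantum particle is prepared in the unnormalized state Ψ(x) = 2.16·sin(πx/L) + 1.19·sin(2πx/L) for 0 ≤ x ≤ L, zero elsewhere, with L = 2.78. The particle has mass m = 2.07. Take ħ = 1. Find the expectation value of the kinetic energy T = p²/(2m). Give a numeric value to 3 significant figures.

0.524

T = −(ħ²/2m) d²/dx², so ⟨T⟩ = −(ħ²/2m) ∫ Ψ*·Ψ'' dx / ∫|Ψ|² dx; with m = 2.07.
d²/dx² sin(jπx/L) = −(jπ/L)²·sin(jπx/L); on 0 ≤ x ≤ L, ∫sin²(jπx/L) dx = L/2 and ∫sin(jπx/L)·sin(lπx/L) dx = 0 for j ≠ l, so only diagonal terms survive in ∫|Ψ|² and ∫Ψ·Ψ″; ∫Ψ·Ψ′ dx = [Ψ²/2] between the walls = 0.
State is unnormalized: ∫|Ψ|² dx = 8.4536, and ∫Ψ*·(−ħ²/2m · Ψ'') dx = 4.4292, so ⟨T⟩ = 4.4292 / 8.4536.
⟨T⟩ = 0.52394.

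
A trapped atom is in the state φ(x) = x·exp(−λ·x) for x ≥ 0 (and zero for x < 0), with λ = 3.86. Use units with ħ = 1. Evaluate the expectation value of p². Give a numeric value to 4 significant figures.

p² φ = −ħ² d²φ/dx²; ⟨p²⟩ = −ħ² ∫ φ*·φ'' dx / ∫|φ|² dx.
Differentiate x·exp(−λ·x) with the product rule; every integrand then reduces to terms xʲ·e^(−2λx) on [0, ∞), with ∫₀^∞ xʲ·e^(−2λx) dx = j!/(2λ)^(j+1).
State is unnormalized: ∫|φ|² dx = 0.0043469, and ∫φ*·(−ħ² φ'') dx = 0.064767, so ⟨p²⟩ = 0.064767 / 0.0043469.
⟨p²⟩ = 14.900.

14.90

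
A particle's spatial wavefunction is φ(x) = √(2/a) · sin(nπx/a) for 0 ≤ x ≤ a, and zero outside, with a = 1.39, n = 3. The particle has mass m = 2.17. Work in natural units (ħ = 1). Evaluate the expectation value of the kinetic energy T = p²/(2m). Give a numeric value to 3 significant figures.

10.6

T = −(ħ²/2m) d²/dx², so ⟨T⟩ = −(ħ²/2m) ∫ φ*·φ'' dx; with m = 2.17.
d/dx sin(nπx/a) = (nπ/a)·cos(nπx/a) and d²/dx² sin(nπx/a) = −(nπ/a)²·sin(nπx/a); on 0 ≤ x ≤ a, ∫sin²(nπx/a) dx = a/2 and ∫sin(nπx/a)·cos(nπx/a) dx = 0.
⟨T⟩ = 10.593.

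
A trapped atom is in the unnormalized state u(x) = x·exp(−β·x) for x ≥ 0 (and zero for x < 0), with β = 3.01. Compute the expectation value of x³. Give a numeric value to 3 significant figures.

0.275

⟨x³⟩ = ∫ x³·|u|² dx / ∫|u|² dx (integrals over the domain).
Every integrand reduces to terms xʲ·e^(−2βx) on [0, ∞); use ∫₀^∞ xʲ·e^(−2βx) dx = j!/(2β)^(j+1).
State is unnormalized: ∫|u|² dx = 0.0091673, and ∫u*·x³·u dx = 0.0025212, so ⟨x³⟩ = 0.0025212 / 0.0091673.
⟨x³⟩ = 0.27502.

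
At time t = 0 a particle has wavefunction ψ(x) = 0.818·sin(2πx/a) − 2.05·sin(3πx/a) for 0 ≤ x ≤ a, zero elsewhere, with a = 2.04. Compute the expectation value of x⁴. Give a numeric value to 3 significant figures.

⟨x⁴⟩ = ∫ x⁴·|ψ|² dx / ∫|ψ|² dx (integrals over the domain).
On 0 ≤ x ≤ a (j ≠ l): ∫sin²(jπx/a) dx = a/2, ∫sin(jπx/a)·sin(lπx/a) dx = 0; diagonal moments ∫x·sin²(jπx/a) dx = a²/4, ∫x²·sin²(jπx/a) dx = a³·(1/6 − 1/(4j²π²)); cross terms ∫x·sin(jπx/a)·sin(lπx/a) dx = 0 for j + l even and −4jla²/(π²(j² − l²)²) for j + l odd, ∫x²·sin(jπx/a)·sin(lπx/a) dx = (−1)^(j+l)·4jla³/(π²(j² − l²)²); higher powers the same way via product-to-sum and parts.
State is unnormalized: ∫|ψ|² dx = 4.9691, and ∫ψ*·x⁴·ψ dx = 24.579, so ⟨x⁴⟩ = 24.579 / 4.9691.
⟨x⁴⟩ = 4.9464.

4.95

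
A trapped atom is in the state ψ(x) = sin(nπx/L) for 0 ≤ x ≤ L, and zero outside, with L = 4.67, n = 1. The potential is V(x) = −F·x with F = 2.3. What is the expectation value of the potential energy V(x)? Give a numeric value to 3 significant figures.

⟨V⟩ = ∫ V(x)·|ψ|² dx / ∫|ψ|² dx.
With sin²θ = (1 − cos2θ)/2 on 0 ≤ x ≤ L: ∫sin²(nπx/L) dx = L/2, ∫x·sin²(nπx/L) dx = L²/4, ∫x²·sin²(nπx/L) dx = L³·(1/6 − 1/(4n²π²)); higher powers xᵏ the same way, integrating xᵏ·cos(2nπx/L) by parts.
State is unnormalized: ∫|ψ|² dx = 2.3350, and ∫ψ*·V(x)·ψ dx = -12.540, so ⟨V⟩ = -12.540 / 2.3350.
⟨V⟩ = -5.3705.

-5.37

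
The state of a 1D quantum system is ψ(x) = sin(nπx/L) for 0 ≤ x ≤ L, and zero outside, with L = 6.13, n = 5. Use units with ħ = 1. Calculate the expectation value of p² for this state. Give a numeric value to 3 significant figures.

p² ψ = −ħ² d²ψ/dx²; ⟨p²⟩ = −ħ² ∫ ψ*·ψ'' dx / ∫|ψ|² dx.
d/dx sin(nπx/L) = (nπ/L)·cos(nπx/L) and d²/dx² sin(nπx/L) = −(nπ/L)²·sin(nπx/L); on 0 ≤ x ≤ L, ∫sin²(nπx/L) dx = L/2 and ∫sin(nπx/L)·cos(nπx/L) dx = 0.
State is unnormalized: ∫|ψ|² dx = 3.0650, and ∫ψ*·(−ħ² ψ'') dx = 20.126, so ⟨p²⟩ = 20.126 / 3.0650.
⟨p²⟩ = 6.5663.

6.57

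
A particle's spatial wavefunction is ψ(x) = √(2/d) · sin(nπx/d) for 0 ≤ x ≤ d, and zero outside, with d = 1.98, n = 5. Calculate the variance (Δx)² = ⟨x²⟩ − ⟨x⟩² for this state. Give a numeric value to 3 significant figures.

0.319

Compute ⟨x⟩ and ⟨x²⟩ separately, then (Δx)² = ⟨x²⟩ − ⟨x⟩².
With sin²θ = (1 − cos2θ)/2 on 0 ≤ x ≤ d: ∫sin²(nπx/d) dx = d/2, ∫x·sin²(nπx/d) dx = d²/4, ∫x²·sin²(nπx/d) dx = d³·(1/6 − 1/(4n²π²)); higher powers xᵏ the same way, integrating xᵏ·cos(2nπx/d) by parts.
⟨x⟩ = 0.99000 and ⟨x²⟩ = 1.2989.
(Δx)² = 1.2989 − (0.99000)² = 0.31876.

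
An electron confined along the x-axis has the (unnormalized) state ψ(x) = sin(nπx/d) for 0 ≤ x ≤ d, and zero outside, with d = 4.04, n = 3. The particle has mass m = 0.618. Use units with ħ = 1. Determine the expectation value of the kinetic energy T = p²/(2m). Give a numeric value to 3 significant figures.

4.40

T = −(ħ²/2m) d²/dx², so ⟨T⟩ = −(ħ²/2m) ∫ ψ*·ψ'' dx / ∫|ψ|² dx; with m = 0.618.
d/dx sin(nπx/d) = (nπ/d)·cos(nπx/d) and d²/dx² sin(nπx/d) = −(nπ/d)²·sin(nπx/d); on 0 ≤ x ≤ d, ∫sin²(nπx/d) dx = d/2 and ∫sin(nπx/d)·cos(nπx/d) dx = 0.
State is unnormalized: ∫|ψ|² dx = 2.0200, and ∫ψ*·(−ħ²/2m · ψ'') dx = 8.8943, so ⟨T⟩ = 8.8943 / 2.0200.
⟨T⟩ = 4.4031.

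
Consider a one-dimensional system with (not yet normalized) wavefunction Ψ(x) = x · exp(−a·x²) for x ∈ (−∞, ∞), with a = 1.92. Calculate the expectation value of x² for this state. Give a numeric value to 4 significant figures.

⟨x²⟩ = ∫ x²·|Ψ|² dx / ∫|Ψ|² dx (integrals over the domain).
Expand each integrand as polynomial × e^(−2ax²) and use ∫x^(2j)·e^(−2ax²) dx = (2j−1)!!/(4a)^j · √(π/(2a)), odd powers → 0; here √(π/(2a)) = 0.90450.
State is unnormalized: ∫|Ψ|² dx = 0.11777, and ∫Ψ*·x²·Ψ dx = 0.046005, so ⟨x²⟩ = 0.046005 / 0.11777.
⟨x²⟩ = 0.39063.

0.3906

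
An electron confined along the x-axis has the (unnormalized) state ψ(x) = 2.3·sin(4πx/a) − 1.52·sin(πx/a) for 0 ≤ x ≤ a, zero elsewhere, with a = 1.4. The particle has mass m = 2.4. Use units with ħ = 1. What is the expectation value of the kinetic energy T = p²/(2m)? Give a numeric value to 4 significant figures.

12.00

T = −(ħ²/2m) d²/dx², so ⟨T⟩ = −(ħ²/2m) ∫ ψ*·ψ'' dx / ∫|ψ|² dx; with m = 2.4.
d²/dx² sin(jπx/a) = −(jπ/a)²·sin(jπx/a); on 0 ≤ x ≤ a, ∫sin²(jπx/a) dx = a/2 and ∫sin(jπx/a)·sin(lπx/a) dx = 0 for j ≠ l, so only diagonal terms survive in ∫|ψ|² and ∫ψ·ψ″; ∫ψ·ψ′ dx = [ψ²/2] between the walls = 0.
State is unnormalized: ∫|ψ|² dx = 5.3203, and ∫ψ*·(−ħ²/2m · ψ'') dx = 63.852, so ⟨T⟩ = 63.852 / 5.3203.
⟨T⟩ = 12.002.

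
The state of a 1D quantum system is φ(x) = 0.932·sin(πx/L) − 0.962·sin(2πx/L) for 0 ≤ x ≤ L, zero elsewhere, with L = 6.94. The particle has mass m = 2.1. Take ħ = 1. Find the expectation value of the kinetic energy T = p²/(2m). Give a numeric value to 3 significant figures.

T = −(ħ²/2m) d²/dx², so ⟨T⟩ = −(ħ²/2m) ∫ φ*·φ'' dx / ∫|φ|² dx; with m = 2.1.
d²/dx² sin(jπx/L) = −(jπ/L)²·sin(jπx/L); on 0 ≤ x ≤ L, ∫sin²(jπx/L) dx = L/2 and ∫sin(jπx/L)·sin(lπx/L) dx = 0 for j ≠ l, so only diagonal terms survive in ∫|φ|² and ∫φ·φ″; ∫φ·φ′ dx = [φ²/2] between the walls = 0.
State is unnormalized: ∫|φ|² dx = 6.2254, and ∫φ*·(−ħ²/2m · φ'') dx = 0.77378, so ⟨T⟩ = 0.77378 / 6.2254.
⟨T⟩ = 0.12429.

0.124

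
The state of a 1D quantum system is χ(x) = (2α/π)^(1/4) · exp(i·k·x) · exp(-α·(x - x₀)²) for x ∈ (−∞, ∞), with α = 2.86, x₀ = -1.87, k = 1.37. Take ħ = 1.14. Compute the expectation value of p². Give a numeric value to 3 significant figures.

p² χ = −ħ² d²χ/dx²; ⟨p²⟩ = −ħ² ∫ χ*·χ'' dx.
Gaussian moments (u = x − x₀): ∫u^(2j)·e^(−2αu²) du = (2j−1)!!/(4α)^j · √(π/(2α)), odd powers integrate to 0; here √(π/(2α)) = 0.74110. Derivatives: χ′ = (ik − 2αu)·χ, χ″ = ((ik − 2αu)² − 2α)·χ; the odd-in-u pieces drop out.
⟨p²⟩ = 6.1561.

6.16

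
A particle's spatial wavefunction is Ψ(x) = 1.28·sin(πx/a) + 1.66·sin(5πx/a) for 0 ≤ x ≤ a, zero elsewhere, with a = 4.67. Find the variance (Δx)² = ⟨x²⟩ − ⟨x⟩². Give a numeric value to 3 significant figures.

1.53

Compute ⟨x⟩ and ⟨x²⟩ separately, then (Δx)² = ⟨x²⟩ − ⟨x⟩².
On 0 ≤ x ≤ a (j ≠ l): ∫sin²(jπx/a) dx = a/2, ∫sin(jπx/a)·sin(lπx/a) dx = 0; diagonal moments ∫x·sin²(jπx/a) dx = a²/4, ∫x²·sin²(jπx/a) dx = a³·(1/6 − 1/(4j²π²)); cross terms ∫x·sin(jπx/a)·sin(lπx/a) dx = 0 for j + l even and −4jla²/(π²(j² − l²)²) for j + l odd, ∫x²·sin(jπx/a)·sin(lπx/a) dx = (−1)^(j+l)·4jla³/(π²(j² − l²)²); higher powers the same way via product-to-sum and parts.
Normalization: ∫|Ψ|² dx = 10.260.
⟨x⟩ = 2.3350 and ⟨x²⟩ = 6.9784.
(Δx)² = 6.9784 − (2.3350)² = 1.5261.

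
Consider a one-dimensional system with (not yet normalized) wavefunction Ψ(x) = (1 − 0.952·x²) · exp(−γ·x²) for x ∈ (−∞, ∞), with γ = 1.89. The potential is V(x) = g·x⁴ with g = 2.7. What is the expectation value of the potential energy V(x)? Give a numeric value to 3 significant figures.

0.0527

⟨V⟩ = ∫ V(x)·|Ψ|² dx / ∫|Ψ|² dx.
Expand each integrand as polynomial × e^(−2γx²) and use ∫x^(2j)·e^(−2γx²) dx = (2j−1)!!/(4γ)^j · √(π/(2γ)), odd powers → 0; here √(π/(2γ)) = 0.91165.
State is unnormalized: ∫|Ψ|² dx = 0.72542, and ∫Ψ*·V(x)·Ψ dx = 0.038211, so ⟨V⟩ = 0.038211 / 0.72542.
⟨V⟩ = 0.052675.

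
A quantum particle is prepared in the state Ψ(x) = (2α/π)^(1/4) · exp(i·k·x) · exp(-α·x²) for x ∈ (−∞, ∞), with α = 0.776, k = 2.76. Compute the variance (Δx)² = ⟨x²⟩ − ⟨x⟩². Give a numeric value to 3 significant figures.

Compute ⟨x⟩ and ⟨x²⟩ separately, then (Δx)² = ⟨x²⟩ − ⟨x⟩².
Gaussian moments: ∫x^(2j)·e^(−2αx²) dx = (2j−1)!!/(4α)^j · √(π/(2α)), odd powers integrate to 0; here √(π/(2α)) = 1.4228.
⟨x⟩ = 0.0000 and ⟨x²⟩ = 0.32216.
(Δx)² = 0.32216 − (0.0000)² = 0.32216.

0.322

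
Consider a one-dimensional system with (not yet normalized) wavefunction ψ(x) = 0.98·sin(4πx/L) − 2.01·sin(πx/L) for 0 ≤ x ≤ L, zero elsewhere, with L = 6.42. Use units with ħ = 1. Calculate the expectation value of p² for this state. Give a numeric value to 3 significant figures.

p² ψ = −ħ² d²ψ/dx²; ⟨p²⟩ = −ħ² ∫ ψ*·ψ'' dx / ∫|ψ|² dx.
d²/dx² sin(jπx/L) = −(jπ/L)²·sin(jπx/L); on 0 ≤ x ≤ L, ∫sin²(jπx/L) dx = L/2 and ∫sin(jπx/L)·sin(lπx/L) dx = 0 for j ≠ l, so only diagonal terms survive in ∫|ψ|² and ∫ψ·ψ″; ∫ψ·ψ′ dx = [ψ²/2] between the walls = 0.
State is unnormalized: ∫|ψ|² dx = 16.052, and ∫ψ*·(−ħ² ψ'') dx = 14.917, so ⟨p²⟩ = 14.917 / 16.052.
⟨p²⟩ = 0.92932.

0.929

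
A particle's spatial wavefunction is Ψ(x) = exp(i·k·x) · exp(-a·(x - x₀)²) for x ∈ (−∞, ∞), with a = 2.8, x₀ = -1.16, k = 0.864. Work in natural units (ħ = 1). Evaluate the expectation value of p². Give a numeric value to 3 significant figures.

p² Ψ = −ħ² d²Ψ/dx²; ⟨p²⟩ = −ħ² ∫ Ψ*·Ψ'' dx / ∫|Ψ|² dx.
Gaussian moments (u = x − x₀): ∫u^(2j)·e^(−2au²) du = (2j−1)!!/(4a)^j · √(π/(2a)), odd powers integrate to 0; here √(π/(2a)) = 0.74900. Derivatives: Ψ′ = (ik − 2au)·Ψ, Ψ″ = ((ik − 2au)² − 2a)·Ψ; the odd-in-u pieces drop out.
State is unnormalized: ∫|Ψ|² dx = 0.74900, and ∫Ψ*·(−ħ² Ψ'') dx = 2.6563, so ⟨p²⟩ = 2.6563 / 0.74900.
⟨p²⟩ = 3.5465.

3.55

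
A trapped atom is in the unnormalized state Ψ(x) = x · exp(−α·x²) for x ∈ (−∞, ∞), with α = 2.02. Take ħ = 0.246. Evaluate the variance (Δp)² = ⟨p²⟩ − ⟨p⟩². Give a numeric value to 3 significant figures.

Compute ⟨p⟩ and ⟨p²⟩ separately; (Δp)² = ⟨p²⟩ − ⟨p⟩².
Expand each integrand as polynomial × e^(−2αx²) and use ∫x^(2j)·e^(−2αx²) dx = (2j−1)!!/(4α)^j · √(π/(2α)), odd powers → 0; here √(π/(2α)) = 0.88183. Differentiate with the product rule, d/dx e^(−αx²) = −2αx·e^(−αx²).
Normalization: ∫|Ψ|² dx = 0.10914.
⟨p⟩ = 0.0000 and ⟨p²⟩ = 0.36673.
(Δp)² = 0.36673 − (0.0000)² = 0.36673.

0.367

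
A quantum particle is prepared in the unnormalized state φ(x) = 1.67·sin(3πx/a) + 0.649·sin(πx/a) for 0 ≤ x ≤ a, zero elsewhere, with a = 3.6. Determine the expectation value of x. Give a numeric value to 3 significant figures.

1.80

⟨x⟩ = ∫ x·|φ|² dx / ∫|φ|² dx (integrals over the domain).
On 0 ≤ x ≤ a (j ≠ l): ∫sin²(jπx/a) dx = a/2, ∫sin(jπx/a)·sin(lπx/a) dx = 0; diagonal moments ∫x·sin²(jπx/a) dx = a²/4, ∫x²·sin²(jπx/a) dx = a³·(1/6 − 1/(4j²π²)); cross terms ∫x·sin(jπx/a)·sin(lπx/a) dx = 0 for j + l even and −4jla²/(π²(j² − l²)²) for j + l odd, ∫x²·sin(jπx/a)·sin(lπx/a) dx = (−1)^(j+l)·4jla³/(π²(j² − l²)²); higher powers the same way via product-to-sum and parts.
State is unnormalized: ∫|φ|² dx = 5.7782, and ∫φ*·x·φ dx = 10.401, so ⟨x⟩ = 10.401 / 5.7782.
⟨x⟩ = 1.8000.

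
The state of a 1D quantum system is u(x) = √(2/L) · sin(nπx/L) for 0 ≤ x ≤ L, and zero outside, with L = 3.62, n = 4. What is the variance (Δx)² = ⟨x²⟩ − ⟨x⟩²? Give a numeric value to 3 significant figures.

1.05

Compute ⟨x⟩ and ⟨x²⟩ separately, then (Δx)² = ⟨x²⟩ − ⟨x⟩².
With sin²θ = (1 − cos2θ)/2 on 0 ≤ x ≤ L: ∫sin²(nπx/L) dx = L/2, ∫x·sin²(nπx/L) dx = L²/4, ∫x²·sin²(nπx/L) dx = L³·(1/6 − 1/(4n²π²)); higher powers xᵏ the same way, integrating xᵏ·cos(2nπx/L) by parts.
⟨x⟩ = 1.8100 and ⟨x²⟩ = 4.3266.
(Δx)² = 4.3266 − (1.8100)² = 1.0505.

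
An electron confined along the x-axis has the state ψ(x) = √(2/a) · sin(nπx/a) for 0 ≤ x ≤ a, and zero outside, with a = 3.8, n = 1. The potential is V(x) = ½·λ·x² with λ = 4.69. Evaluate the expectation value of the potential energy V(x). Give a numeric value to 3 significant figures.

9.57

⟨V⟩ = ∫ V(x)·|ψ|² dx.
With sin²θ = (1 − cos2θ)/2 on 0 ≤ x ≤ a: ∫sin²(nπx/a) dx = a/2, ∫x·sin²(nπx/a) dx = a²/4, ∫x²·sin²(nπx/a) dx = a³·(1/6 − 1/(4n²π²)); higher powers xᵏ the same way, integrating xᵏ·cos(2nπx/a) by parts.
⟨V⟩ = 9.5718.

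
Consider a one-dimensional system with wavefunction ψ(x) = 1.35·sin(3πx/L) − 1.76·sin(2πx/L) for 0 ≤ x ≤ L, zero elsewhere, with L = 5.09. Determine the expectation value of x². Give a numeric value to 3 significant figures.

⟨x²⟩ = ∫ x²·|ψ|² dx / ∫|ψ|² dx (integrals over the domain).
On 0 ≤ x ≤ L (j ≠ l): ∫sin²(jπx/L) dx = L/2, ∫sin(jπx/L)·sin(lπx/L) dx = 0; diagonal moments ∫x·sin²(jπx/L) dx = L²/4, ∫x²·sin²(jπx/L) dx = L³·(1/6 − 1/(4j²π²)); cross terms ∫x·sin(jπx/L)·sin(lπx/L) dx = 0 for j + l even and −4jlL²/(π²(j² − l²)²) for j + l odd, ∫x²·sin(jπx/L)·sin(lπx/L) dx = (−1)^(j+l)·4jlL³/(π²(j² − l²)²); higher powers the same way via product-to-sum and parts.
State is unnormalized: ∫|ψ|² dx = 12.522, and ∫ψ*·x²·ψ dx = 165.83, so ⟨x²⟩ = 165.83 / 12.522.
⟨x²⟩ = 13.243.

13.2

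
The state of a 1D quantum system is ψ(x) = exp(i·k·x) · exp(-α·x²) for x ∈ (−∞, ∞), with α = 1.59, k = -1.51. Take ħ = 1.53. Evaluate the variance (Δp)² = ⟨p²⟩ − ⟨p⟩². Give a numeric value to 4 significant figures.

3.722

Compute ⟨p⟩ and ⟨p²⟩ separately; (Δp)² = ⟨p²⟩ − ⟨p⟩².
Gaussian moments: ∫x^(2j)·e^(−2αx²) dx = (2j−1)!!/(4α)^j · √(π/(2α)), odd powers integrate to 0; here √(π/(2α)) = 0.99394. Derivatives: ψ′ = (ik − 2αx)·ψ, ψ″ = ((ik − 2αx)² − 2α)·ψ; the odd-in-x pieces drop out.
Normalization: ∫|ψ|² dx = 0.99394.
⟨p⟩ = -2.3103 and ⟨p²⟩ = 9.0595.
(Δp)² = 9.0595 − (-2.3103)² = 3.7220.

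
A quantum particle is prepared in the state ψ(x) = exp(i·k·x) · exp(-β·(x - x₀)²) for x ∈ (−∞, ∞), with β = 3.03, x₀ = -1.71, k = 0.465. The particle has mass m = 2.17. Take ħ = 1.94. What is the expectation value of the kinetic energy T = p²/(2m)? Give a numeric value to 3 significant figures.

T = −(ħ²/2m) d²/dx², so ⟨T⟩ = −(ħ²/2m) ∫ ψ*·ψ'' dx / ∫|ψ|² dx; with m = 2.17.
Gaussian moments (u = x − x₀): ∫u^(2j)·e^(−2βu²) du = (2j−1)!!/(4β)^j · √(π/(2β)), odd powers integrate to 0; here √(π/(2β)) = 0.72001. Derivatives: ψ′ = (ik − 2βu)·ψ, ψ″ = ((ik − 2βu)² − 2β)·ψ; the odd-in-u pieces drop out.
State is unnormalized: ∫|ψ|² dx = 0.72001, and ∫ψ*·(−ħ²/2m · ψ'') dx = 2.0269, so ⟨T⟩ = 2.0269 / 0.72001.
⟨T⟩ = 2.8151.

2.82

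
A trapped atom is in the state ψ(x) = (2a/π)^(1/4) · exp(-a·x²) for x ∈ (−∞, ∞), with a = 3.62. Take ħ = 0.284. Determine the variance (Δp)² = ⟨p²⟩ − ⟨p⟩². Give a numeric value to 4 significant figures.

0.2920

Compute ⟨p⟩ and ⟨p²⟩ separately; (Δp)² = ⟨p²⟩ − ⟨p⟩².
Gaussian moments: ∫x^(2j)·e^(−2ax²) dx = (2j−1)!!/(4a)^j · √(π/(2a)), odd powers integrate to 0; here √(π/(2a)) = 0.65873. Derivatives: d/dx e^(−ax²) = −2ax·e^(−ax²), d²/dx² e^(−ax²) = (4a²x² − 2a)·e^(−ax²).
⟨p⟩ = 0.0000 and ⟨p²⟩ = 0.29197.
(Δp)² = 0.29197 − (0.0000)² = 0.29197.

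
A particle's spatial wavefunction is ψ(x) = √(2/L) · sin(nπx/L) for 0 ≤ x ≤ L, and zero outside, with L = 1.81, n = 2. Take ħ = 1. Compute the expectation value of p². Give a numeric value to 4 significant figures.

12.05

p² ψ = −ħ² d²ψ/dx²; ⟨p²⟩ = −ħ² ∫ ψ*·ψ'' dx.
d/dx sin(nπx/L) = (nπ/L)·cos(nπx/L) and d²/dx² sin(nπx/L) = −(nπ/L)²·sin(nπx/L); on 0 ≤ x ≤ L, ∫sin²(nπx/L) dx = L/2 and ∫sin(nπx/L)·cos(nπx/L) dx = 0.
⟨p²⟩ = 12.050.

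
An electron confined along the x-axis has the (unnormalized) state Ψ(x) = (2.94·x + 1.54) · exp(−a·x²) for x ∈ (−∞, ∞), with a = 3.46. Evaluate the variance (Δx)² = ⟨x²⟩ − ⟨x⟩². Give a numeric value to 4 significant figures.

0.05469

Compute ⟨x⟩ and ⟨x²⟩ separately, then (Δx)² = ⟨x²⟩ − ⟨x⟩².
Expand each integrand as polynomial × e^(−2ax²) and use ∫x^(2j)·e^(−2ax²) dx = (2j−1)!!/(4a)^j · √(π/(2a)), odd powers → 0; here √(π/(2a)) = 0.67379.
Normalization: ∫|Ψ|² dx = 2.0188.
⟨x⟩ = 0.21837 and ⟨x²⟩ = 0.10238.
(Δx)² = 0.10238 − (0.21837)² = 0.054690.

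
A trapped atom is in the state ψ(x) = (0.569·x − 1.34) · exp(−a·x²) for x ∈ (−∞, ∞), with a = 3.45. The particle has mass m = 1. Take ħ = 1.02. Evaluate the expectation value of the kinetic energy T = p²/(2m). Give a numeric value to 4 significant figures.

T = −(ħ²/2m) d²/dx², so ⟨T⟩ = −(ħ²/2m) ∫ ψ*·ψ'' dx / ∫|ψ|² dx; with m = 1.
Expand each integrand as polynomial × e^(−2ax²) and use ∫x^(2j)·e^(−2ax²) dx = (2j−1)!!/(4a)^j · √(π/(2a)), odd powers → 0; here √(π/(2a)) = 0.67476. Differentiate with the product rule, d/dx e^(−ax²) = −2ax·e^(−ax²).
State is unnormalized: ∫|ψ|² dx = 1.2274, and ∫ψ*·(−ħ²/2m · ψ'') dx = 2.2597, so ⟨T⟩ = 2.2597 / 1.2274.
⟨T⟩ = 1.8410.

1.841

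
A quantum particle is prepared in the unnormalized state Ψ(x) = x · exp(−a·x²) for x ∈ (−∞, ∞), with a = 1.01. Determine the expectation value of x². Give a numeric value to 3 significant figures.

0.743

⟨x²⟩ = ∫ x²·|Ψ|² dx / ∫|Ψ|² dx (integrals over the domain).
Expand each integrand as polynomial × e^(−2ax²) and use ∫x^(2j)·e^(−2ax²) dx = (2j−1)!!/(4a)^j · √(π/(2a)), odd powers → 0; here √(π/(2a)) = 1.2471.
State is unnormalized: ∫|Ψ|² dx = 0.30869, and ∫Ψ*·x²·Ψ dx = 0.22922, so ⟨x²⟩ = 0.22922 / 0.30869.
⟨x²⟩ = 0.74257.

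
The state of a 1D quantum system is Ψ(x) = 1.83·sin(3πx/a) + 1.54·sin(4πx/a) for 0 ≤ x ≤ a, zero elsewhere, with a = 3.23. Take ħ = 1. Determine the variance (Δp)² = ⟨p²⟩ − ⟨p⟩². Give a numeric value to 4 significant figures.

11.26

Compute ⟨p⟩ and ⟨p²⟩ separately; (Δp)² = ⟨p²⟩ − ⟨p⟩².
d²/dx² sin(jπx/a) = −(jπ/a)²·sin(jπx/a); on 0 ≤ x ≤ a, ∫sin²(jπx/a) dx = a/2 and ∫sin(jπx/a)·sin(lπx/a) dx = 0 for j ≠ l, so only diagonal terms survive in ∫|Ψ|² and ∫Ψ·Ψ″; ∫Ψ·Ψ′ dx = [Ψ²/2] between the walls = 0.
Normalization: ∫|Ψ|² dx = 9.2386.
⟨p⟩ = 0.0000 and ⟨p²⟩ = 11.259.
(Δp)² = 11.259 − (0.0000)² = 11.259.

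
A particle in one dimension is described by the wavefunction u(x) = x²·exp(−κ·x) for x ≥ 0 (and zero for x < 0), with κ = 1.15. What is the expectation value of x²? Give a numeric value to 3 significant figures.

5.67

⟨x²⟩ = ∫ x²·|u|² dx / ∫|u|² dx (integrals over the domain).
Every integrand reduces to terms xʲ·e^(−2κx) on [0, ∞); use ∫₀^∞ xʲ·e^(−2κx) dx = j!/(2κ)^(j+1).
State is unnormalized: ∫|u|² dx = 0.37288, and ∫u*·x²·u dx = 2.1146, so ⟨x²⟩ = 2.1146 / 0.37288.
⟨x²⟩ = 5.6711.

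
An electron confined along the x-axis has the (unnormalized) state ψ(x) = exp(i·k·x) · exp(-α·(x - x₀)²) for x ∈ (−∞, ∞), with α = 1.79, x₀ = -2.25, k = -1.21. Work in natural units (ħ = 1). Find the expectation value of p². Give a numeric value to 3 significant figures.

p² ψ = −ħ² d²ψ/dx²; ⟨p²⟩ = −ħ² ∫ ψ*·ψ'' dx / ∫|ψ|² dx.
Gaussian moments (u = x − x₀): ∫u^(2j)·e^(−2αu²) du = (2j−1)!!/(4α)^j · √(π/(2α)), odd powers integrate to 0; here √(π/(2α)) = 0.93677. Derivatives: ψ′ = (ik − 2αu)·ψ, ψ″ = ((ik − 2αu)² − 2α)·ψ; the odd-in-u pieces drop out.
State is unnormalized: ∫|ψ|² dx = 0.93677, and ∫ψ*·(−ħ² ψ'') dx = 3.0483, so ⟨p²⟩ = 3.0483 / 0.93677.
⟨p²⟩ = 3.2541.

3.25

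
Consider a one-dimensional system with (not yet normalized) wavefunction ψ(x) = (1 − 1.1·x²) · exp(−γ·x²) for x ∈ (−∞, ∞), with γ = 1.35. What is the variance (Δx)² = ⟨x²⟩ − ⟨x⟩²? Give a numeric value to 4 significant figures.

0.1034

Compute ⟨x⟩ and ⟨x²⟩ separately, then (Δx)² = ⟨x²⟩ − ⟨x⟩².
Expand each integrand as polynomial × e^(−2γx²) and use ∫x^(2j)·e^(−2γx²) dx = (2j−1)!!/(4γ)^j · √(π/(2γ)), odd powers → 0; here √(π/(2γ)) = 1.0787.
Normalization: ∫|ψ|² dx = 0.77350.
⟨x⟩ = 0.0000 and ⟨x²⟩ = 0.10335.
(Δx)² = 0.10335 − (0.0000)² = 0.10335.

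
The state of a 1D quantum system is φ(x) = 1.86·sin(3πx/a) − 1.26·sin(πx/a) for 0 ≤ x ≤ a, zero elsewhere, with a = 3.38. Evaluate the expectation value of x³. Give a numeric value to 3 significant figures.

⟨x³⟩ = ∫ x³·|φ|² dx / ∫|φ|² dx (integrals over the domain).
On 0 ≤ x ≤ a (j ≠ l): ∫sin²(jπx/a) dx = a/2, ∫sin(jπx/a)·sin(lπx/a) dx = 0; diagonal moments ∫x·sin²(jπx/a) dx = a²/4, ∫x²·sin²(jπx/a) dx = a³·(1/6 − 1/(4j²π²)); cross terms ∫x·sin(jπx/a)·sin(lπx/a) dx = 0 for j + l even and −4jla²/(π²(j² − l²)²) for j + l odd, ∫x²·sin(jπx/a)·sin(lπx/a) dx = (−1)^(j+l)·4jla³/(π²(j² − l²)²); higher powers the same way via product-to-sum and parts.
State is unnormalized: ∫|φ|² dx = 8.5298, and ∫φ*·x³·φ dx = 55.131, so ⟨x³⟩ = 55.131 / 8.5298.
⟨x³⟩ = 6.4633.

6.46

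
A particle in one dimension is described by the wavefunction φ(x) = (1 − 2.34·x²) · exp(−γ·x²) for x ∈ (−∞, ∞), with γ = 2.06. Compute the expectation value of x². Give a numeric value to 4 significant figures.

⟨x²⟩ = ∫ x²·|φ|² dx / ∫|φ|² dx (integrals over the domain).
Expand each integrand as polynomial × e^(−2γx²) and use ∫x^(2j)·e^(−2γx²) dx = (2j−1)!!/(4γ)^j · √(π/(2γ)), odd powers → 0; here √(π/(2γ)) = 0.87323.
State is unnormalized: ∫|φ|² dx = 0.58853, and ∫φ*·x²·φ dx = 0.053601, so ⟨x²⟩ = 0.053601 / 0.58853.
⟨x²⟩ = 0.091075.

0.09108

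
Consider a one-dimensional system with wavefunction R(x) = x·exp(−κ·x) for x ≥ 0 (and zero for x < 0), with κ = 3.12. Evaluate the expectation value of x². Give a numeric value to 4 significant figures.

⟨x²⟩ = ∫ x²·|R|² dx / ∫|R|² dx (integrals over the domain).
Every integrand reduces to terms xʲ·e^(−2κx) on [0, ∞); use ∫₀^∞ xʲ·e^(−2κx) dx = j!/(2κ)^(j+1).
State is unnormalized: ∫|R|² dx = 0.0082314, and ∫R*·x²·R dx = 0.0025368, so ⟨x²⟩ = 0.0025368 / 0.0082314.
⟨x²⟩ = 0.30819.

0.3082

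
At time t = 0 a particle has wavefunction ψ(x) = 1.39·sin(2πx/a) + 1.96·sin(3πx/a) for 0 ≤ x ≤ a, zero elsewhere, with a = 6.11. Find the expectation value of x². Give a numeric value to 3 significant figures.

5.29

⟨x²⟩ = ∫ x²·|ψ|² dx / ∫|ψ|² dx (integrals over the domain).
On 0 ≤ x ≤ a (j ≠ l): ∫sin²(jπx/a) dx = a/2, ∫sin(jπx/a)·sin(lπx/a) dx = 0; diagonal moments ∫x·sin²(jπx/a) dx = a²/4, ∫x²·sin²(jπx/a) dx = a³·(1/6 − 1/(4j²π²)); cross terms ∫x·sin(jπx/a)·sin(lπx/a) dx = 0 for j + l even and −4jla²/(π²(j² − l²)²) for j + l odd, ∫x²·sin(jπx/a)·sin(lπx/a) dx = (−1)^(j+l)·4jla³/(π²(j² − l²)²); higher powers the same way via product-to-sum and parts.
State is unnormalized: ∫|ψ|² dx = 17.639, and ∫ψ*·x²·ψ dx = 93.347, so ⟨x²⟩ = 93.347 / 17.639.
⟨x²⟩ = 5.2922.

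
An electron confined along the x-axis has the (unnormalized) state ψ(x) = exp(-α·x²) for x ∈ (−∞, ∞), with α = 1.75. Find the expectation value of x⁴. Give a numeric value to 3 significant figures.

⟨x⁴⟩ = ∫ x⁴·|ψ|² dx / ∫|ψ|² dx (integrals over the domain).
Gaussian moments: ∫x^(2j)·e^(−2αx²) dx = (2j−1)!!/(4α)^j · √(π/(2α)), odd powers integrate to 0; here √(π/(2α)) = 0.94742.
State is unnormalized: ∫|ψ|² dx = 0.94742, and ∫ψ*·x⁴·ψ dx = 0.058005, so ⟨x⁴⟩ = 0.058005 / 0.94742.
⟨x⁴⟩ = 0.061224.

0.0612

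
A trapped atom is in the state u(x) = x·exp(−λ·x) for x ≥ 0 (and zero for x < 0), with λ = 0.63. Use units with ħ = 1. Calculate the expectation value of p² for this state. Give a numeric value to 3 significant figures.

p² u = −ħ² d²u/dx²; ⟨p²⟩ = −ħ² ∫ u*·u'' dx / ∫|u|² dx.
Differentiate x·exp(−λ·x) with the product rule; every integrand then reduces to terms xʲ·e^(−2λx) on [0, ∞), with ∫₀^∞ xʲ·e^(−2λx) dx = j!/(2λ)^(j+1).
State is unnormalized: ∫|u|² dx = 0.99981, and ∫u*·(−ħ² u'') dx = 0.39683, so ⟨p²⟩ = 0.39683 / 0.99981.
⟨p²⟩ = 0.39690.

0.397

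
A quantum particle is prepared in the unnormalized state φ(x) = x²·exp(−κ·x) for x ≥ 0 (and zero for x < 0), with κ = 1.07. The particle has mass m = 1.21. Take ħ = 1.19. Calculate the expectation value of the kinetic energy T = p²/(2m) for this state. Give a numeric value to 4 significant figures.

0.2233

T = −(ħ²/2m) d²/dx², so ⟨T⟩ = −(ħ²/2m) ∫ φ*·φ'' dx / ∫|φ|² dx; with m = 1.21.
Differentiate x²·exp(−κ·x) with the product rule; every integrand then reduces to terms xʲ·e^(−2κx) on [0, ∞), with ∫₀^∞ xʲ·e^(−2κx) dx = j!/(2κ)^(j+1).
State is unnormalized: ∫|φ|² dx = 0.53474, and ∫φ*·(−ħ²/2m · φ'') dx = 0.11942, so ⟨T⟩ = 0.11942 / 0.53474.
⟨T⟩ = 0.22332.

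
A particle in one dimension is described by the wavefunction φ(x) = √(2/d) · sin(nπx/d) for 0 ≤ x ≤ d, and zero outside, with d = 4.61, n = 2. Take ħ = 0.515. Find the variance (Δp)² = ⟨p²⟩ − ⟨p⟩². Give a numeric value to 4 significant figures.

0.4927

Compute ⟨p⟩ and ⟨p²⟩ separately; (Δp)² = ⟨p²⟩ − ⟨p⟩².
d/dx sin(nπx/d) = (nπ/d)·cos(nπx/d) and d²/dx² sin(nπx/d) = −(nπ/d)²·sin(nπx/d); on 0 ≤ x ≤ d, ∫sin²(nπx/d) dx = d/2 and ∫sin(nπx/d)·cos(nπx/d) dx = 0.
⟨p⟩ = 0.0000 and ⟨p²⟩ = 0.49269.
(Δp)² = 0.49269 − (0.0000)² = 0.49269.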